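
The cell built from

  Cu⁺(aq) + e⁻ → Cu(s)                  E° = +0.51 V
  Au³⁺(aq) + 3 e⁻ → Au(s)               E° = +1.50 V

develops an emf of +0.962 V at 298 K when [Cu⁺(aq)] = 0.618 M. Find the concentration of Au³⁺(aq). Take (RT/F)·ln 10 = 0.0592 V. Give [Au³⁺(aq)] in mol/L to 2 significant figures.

With Au³⁺/Au at the cathode and Cu⁺/Cu at the anode, E°cell = +1.50 − (+0.51) = +0.99 V (n = 3).
From the Nernst equation, log Q = n(E° − E)/0.0592 = 3·(+0.99 − (+0.962))/0.0592 = 1.419.
Balancing electrons gives Au³⁺(aq) + 3 Cu(s) → Au(s) + 3 Cu⁺(aq); thus Q = [Cu⁺(aq)]^3 / [Au³⁺(aq)].
Substituting the known concentrations and solving, log [Au³⁺(aq)] = −2.046 and [Au³⁺(aq)] = 0.0090 M.

0.0090 M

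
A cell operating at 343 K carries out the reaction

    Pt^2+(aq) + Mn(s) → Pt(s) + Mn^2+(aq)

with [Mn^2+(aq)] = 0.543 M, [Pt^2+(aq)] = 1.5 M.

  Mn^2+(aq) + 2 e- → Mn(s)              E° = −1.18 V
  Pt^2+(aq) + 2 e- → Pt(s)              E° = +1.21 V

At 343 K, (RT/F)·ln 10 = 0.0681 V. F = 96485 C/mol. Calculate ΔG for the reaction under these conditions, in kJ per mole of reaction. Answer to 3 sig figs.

With Pt²⁺/Pt reduced at the cathode, E°cell = +1.21 − (−1.18) = +2.39 V and n = 2.
Q = [Mn^2+(aq)] / [Pt^2+(aq)] = 0.362, so log Q = −0.441 and E = +2.39 − (0.0681/2)(−0.441) = +2.4050 V.
ΔG = −nFE = −(2)(96485)(+2.4050) J/mol = −464 kJ/mol.

−464 kJ/mol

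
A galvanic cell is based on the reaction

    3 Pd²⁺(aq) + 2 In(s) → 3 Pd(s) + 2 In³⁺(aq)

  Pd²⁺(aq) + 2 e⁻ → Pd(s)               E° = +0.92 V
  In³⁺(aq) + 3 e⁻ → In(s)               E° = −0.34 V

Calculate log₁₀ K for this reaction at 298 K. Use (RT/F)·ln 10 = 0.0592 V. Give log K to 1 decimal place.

The Pd²⁺/Pd couple is reduced (cathode); E°cell = +0.92 − (−0.34) = +1.26 V with n = 6.
At equilibrium E = 0, so log K = nE°cell / 0.0592 = (6)(+1.26) / 0.0592 = 127.7.

log K = 127.7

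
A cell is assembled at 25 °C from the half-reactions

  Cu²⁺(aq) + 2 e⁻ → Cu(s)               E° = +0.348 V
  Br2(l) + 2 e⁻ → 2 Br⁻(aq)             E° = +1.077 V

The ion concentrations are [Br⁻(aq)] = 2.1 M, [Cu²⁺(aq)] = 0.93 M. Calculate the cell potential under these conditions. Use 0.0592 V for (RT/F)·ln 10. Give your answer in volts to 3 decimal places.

+0.711 V

The Br₂/Br⁻ couple has the more positive E°, so it is the cathode; Cu²⁺/Cu is the anode.
E°cell = +1.077 − (+0.348) = +0.729 V, with n = 2 electrons transferred.
The balanced reaction is Br2(l) + Cu(s) → 2 Br⁻(aq) + Cu²⁺(aq), so Q = [Br⁻(aq)]^2·[Cu²⁺(aq)] = 4.1 and log Q = 0.613.
By the Nernst equation, E = +0.729 − (0.0592/2)·(0.613) = +0.711 V.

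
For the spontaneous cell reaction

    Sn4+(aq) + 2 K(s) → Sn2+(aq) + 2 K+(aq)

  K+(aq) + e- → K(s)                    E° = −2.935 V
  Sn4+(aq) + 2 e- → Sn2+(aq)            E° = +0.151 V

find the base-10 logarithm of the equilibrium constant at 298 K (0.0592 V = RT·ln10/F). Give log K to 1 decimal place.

log K = 104.3

The Sn⁴⁺/Sn²⁺ couple is reduced (cathode); E°cell = +0.151 − (−2.935) = +3.086 V with n = 2.
At equilibrium E = 0, so log K = nE°cell / 0.0592 = (2)(+3.086) / 0.0592 = 104.3.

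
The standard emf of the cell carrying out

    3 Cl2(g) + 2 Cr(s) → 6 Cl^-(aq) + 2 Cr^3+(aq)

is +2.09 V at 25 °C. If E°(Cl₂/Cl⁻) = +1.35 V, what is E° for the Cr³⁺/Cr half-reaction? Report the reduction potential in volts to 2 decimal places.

In the reaction as written the Cl₂/Cl⁻ couple is reduced (cathode) and Cr³⁺/Cr is oxidized (anode), so E°cell = E°(Cl₂/Cl⁻) − E°(Cr³⁺/Cr).
E°(Cr³⁺/Cr) = E°(cathode) − E°cell = +1.35 − (+2.09) = −0.74 V.

−0.74 V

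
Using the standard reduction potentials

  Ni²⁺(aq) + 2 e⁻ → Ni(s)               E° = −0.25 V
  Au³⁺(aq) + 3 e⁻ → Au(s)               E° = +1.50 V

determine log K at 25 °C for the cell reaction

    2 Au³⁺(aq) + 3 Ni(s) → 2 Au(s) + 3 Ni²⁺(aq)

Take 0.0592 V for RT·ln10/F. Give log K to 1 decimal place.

log K = 177.4

The Au³⁺/Au couple is reduced (cathode); E°cell = +1.50 − (−0.25) = +1.75 V with n = 6.
At equilibrium E = 0, so log K = nE°cell / 0.0592 = (6)(+1.75) / 0.0592 = 177.4.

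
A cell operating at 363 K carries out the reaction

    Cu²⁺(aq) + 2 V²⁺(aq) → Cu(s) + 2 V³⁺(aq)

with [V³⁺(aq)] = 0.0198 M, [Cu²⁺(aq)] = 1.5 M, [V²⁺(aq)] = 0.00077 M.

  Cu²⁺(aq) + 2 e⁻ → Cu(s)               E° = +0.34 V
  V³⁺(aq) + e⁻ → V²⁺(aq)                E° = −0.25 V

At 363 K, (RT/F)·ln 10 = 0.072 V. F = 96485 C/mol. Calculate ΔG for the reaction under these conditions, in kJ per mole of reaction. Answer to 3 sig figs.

−95.5 kJ/mol

With Cu²⁺/Cu reduced at the cathode, E°cell = +0.34 − (−0.25) = +0.59 V and n = 2.
The reaction quotient is [V³⁺(aq)]^2 / ([Cu²⁺(aq)]·[V²⁺(aq)]^2) = 441; by Nernst, E = +0.59 − (0.072/2)(2.644) = +0.4948 V.
Then ΔG = −nFE = −2 × 96485 × +0.4948 J/mol = −95.5 kJ/mol.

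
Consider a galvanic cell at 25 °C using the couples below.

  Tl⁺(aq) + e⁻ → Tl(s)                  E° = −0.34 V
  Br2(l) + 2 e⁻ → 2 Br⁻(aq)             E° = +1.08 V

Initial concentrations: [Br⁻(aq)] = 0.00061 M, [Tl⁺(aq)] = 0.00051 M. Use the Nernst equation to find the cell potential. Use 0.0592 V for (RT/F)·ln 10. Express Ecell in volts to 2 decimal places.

Br₂/Br⁻ is reduced (cathode, E° = +1.08 V) and Tl⁺/Tl is oxidized (anode).
E°cell = +1.08 − (−0.34) = +1.42 V, with n = 2 electrons transferred.
For the overall reaction Br2(l) + 2 Tl(s) → 2 Br⁻(aq) + 2 Tl⁺(aq), Q = [Br⁻(aq)]^2·[Tl⁺(aq)]^2 = 9.68×10^−14, giving log Q = −13.014.
By the Nernst equation, E = +1.42 − (0.0592/2)·(−13.014) = +1.81 V.

+1.81 V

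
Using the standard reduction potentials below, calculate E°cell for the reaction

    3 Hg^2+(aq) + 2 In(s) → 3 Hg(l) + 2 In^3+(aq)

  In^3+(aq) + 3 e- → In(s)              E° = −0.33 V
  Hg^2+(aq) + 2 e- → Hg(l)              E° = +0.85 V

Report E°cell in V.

+1.18 V

In the reaction as written, Hg^2+(aq) is reduced (cathode) and In^3+(aq) is produced by oxidation at the anode.
E°cell = E°(cathode) − E°(anode) = +0.85 − (−0.33) = +1.18 V.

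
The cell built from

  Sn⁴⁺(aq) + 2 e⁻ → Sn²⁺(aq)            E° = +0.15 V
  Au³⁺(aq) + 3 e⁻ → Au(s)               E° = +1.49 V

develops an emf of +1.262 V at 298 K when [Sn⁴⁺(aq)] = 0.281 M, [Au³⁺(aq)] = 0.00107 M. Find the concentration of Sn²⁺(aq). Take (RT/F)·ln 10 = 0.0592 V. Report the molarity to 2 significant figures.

0.062 M

Au³⁺/Au is the cathode (higher E°); E°cell = +1.49 − (+0.15) = +1.34 V with n = 6.
Rearranging E = E° − (0.0592/n)·log Q gives log Q = 6(+1.34 − (+1.262))/0.0592 = 7.905.
Balancing electrons gives 2 Au³⁺(aq) + 3 Sn²⁺(aq) → 2 Au(s) + 3 Sn⁴⁺(aq); thus Q = [Sn⁴⁺(aq)]^3 / ([Au³⁺(aq)]^2·[Sn²⁺(aq)]^3).
Isolating [Sn²⁺(aq)] in Q = 10^{7.905} yields log [Sn²⁺(aq)] = −1.206, i.e. 0.062 M.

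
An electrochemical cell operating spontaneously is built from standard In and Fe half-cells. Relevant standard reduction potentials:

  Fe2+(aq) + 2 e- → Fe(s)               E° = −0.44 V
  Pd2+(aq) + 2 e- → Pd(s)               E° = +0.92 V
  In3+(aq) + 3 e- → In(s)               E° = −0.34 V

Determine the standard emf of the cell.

Of the two couples in this cell, the one with the more positive reduction potential is reduced at the cathode: here that is In³⁺/In (−0.34 V); Fe²⁺/Fe (−0.44 V) is the anode.
E°cell = E°(cathode) − E°(anode) = −0.34 − (−0.44) = +0.10 V.

+0.10 V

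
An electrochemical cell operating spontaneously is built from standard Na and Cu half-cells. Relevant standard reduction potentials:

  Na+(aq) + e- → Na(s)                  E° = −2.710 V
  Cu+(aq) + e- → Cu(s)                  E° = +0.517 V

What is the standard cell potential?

Of the two couples in this cell, the one with the more positive reduction potential is reduced at the cathode: here that is Cu⁺/Cu (+0.517 V); Na⁺/Na (−2.710 V) is the anode.
E°cell = E°(cathode) − E°(anode) = +0.517 − (−2.710) = +3.227 V.

+3.227 V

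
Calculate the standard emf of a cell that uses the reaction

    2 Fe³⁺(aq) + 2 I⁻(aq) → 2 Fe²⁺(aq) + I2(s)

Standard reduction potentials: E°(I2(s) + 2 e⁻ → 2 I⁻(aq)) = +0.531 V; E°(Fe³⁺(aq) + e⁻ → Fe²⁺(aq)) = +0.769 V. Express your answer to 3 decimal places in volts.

+0.238 V

Fe³⁺(aq) gains electrons, so the Fe³⁺/Fe²⁺ couple is the cathode; the I₂/I⁻ couple is the anode.
E°cell = E°(cathode) − E°(anode) = +0.769 − (+0.531) = +0.238 V.
The positive value indicates the reaction is spontaneous as written.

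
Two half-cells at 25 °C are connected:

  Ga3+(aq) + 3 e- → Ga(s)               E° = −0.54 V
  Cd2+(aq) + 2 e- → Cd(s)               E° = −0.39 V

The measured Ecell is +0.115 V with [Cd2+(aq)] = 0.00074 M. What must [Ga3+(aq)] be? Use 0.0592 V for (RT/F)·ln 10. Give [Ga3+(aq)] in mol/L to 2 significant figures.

0.0012 M

With Cd²⁺/Cd at the cathode and Ga³⁺/Ga at the anode, E°cell = −0.39 − (−0.54) = +0.15 V (n = 6).
From the Nernst equation, log Q = n(E° − E)/0.0592 = 6·(+0.15 − (+0.115))/0.0592 = 3.547.
For 3 Cd2+(aq) + 2 Ga(s) → 3 Cd(s) + 2 Ga3+(aq), the reaction quotient is Q = [Ga3+(aq)]^2 / [Cd2+(aq)]^3.
Substituting the known concentrations and solving, log [Ga3+(aq)] = −2.923 and [Ga3+(aq)] = 0.0012 M.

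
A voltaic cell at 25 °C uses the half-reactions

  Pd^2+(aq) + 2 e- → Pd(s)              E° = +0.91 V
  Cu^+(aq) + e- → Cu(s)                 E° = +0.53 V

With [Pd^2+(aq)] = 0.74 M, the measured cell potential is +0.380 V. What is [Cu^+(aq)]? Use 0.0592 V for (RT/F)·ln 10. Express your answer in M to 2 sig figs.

0.86 M

With Pd²⁺/Pd at the cathode and Cu⁺/Cu at the anode, E°cell = +0.91 − (+0.53) = +0.38 V (n = 2).
From the Nernst equation, log Q = n(E° − E)/0.0592 = 2·(+0.38 − (+0.380))/0.0592 = 0.000.
The balanced reaction is Pd^2+(aq) + 2 Cu(s) → Pd(s) + 2 Cu^+(aq), so Q = [Cu^+(aq)]^2 / [Pd^2+(aq)].
Substituting the known concentrations and solving, log [Cu^+(aq)] = −0.065 and [Cu^+(aq)] = 0.86 M.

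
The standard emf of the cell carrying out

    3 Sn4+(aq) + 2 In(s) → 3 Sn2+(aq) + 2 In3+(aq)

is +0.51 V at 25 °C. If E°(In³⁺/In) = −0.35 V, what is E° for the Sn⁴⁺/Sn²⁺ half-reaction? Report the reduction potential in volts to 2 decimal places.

+0.16 V

In the reaction as written the Sn⁴⁺/Sn²⁺ couple is reduced (cathode) and In³⁺/In is oxidized (anode), so E°cell = E°(Sn⁴⁺/Sn²⁺) − E°(In³⁺/In).
E°(Sn⁴⁺/Sn²⁺) = E°cell + E°(anode) = +0.51 + (−0.35) = +0.16 V.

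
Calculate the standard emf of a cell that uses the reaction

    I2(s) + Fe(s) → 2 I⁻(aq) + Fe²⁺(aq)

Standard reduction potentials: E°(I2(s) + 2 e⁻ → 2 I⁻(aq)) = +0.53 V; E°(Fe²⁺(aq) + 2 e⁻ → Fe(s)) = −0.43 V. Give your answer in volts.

+0.96 V

In the reaction as written, I2(s) is reduced (cathode) and Fe²⁺(aq) is produced by oxidation at the anode.
E°cell = E°(cathode) − E°(anode) = +0.53 − (−0.43) = +0.96 V.
The positive value indicates the reaction is spontaneous as written.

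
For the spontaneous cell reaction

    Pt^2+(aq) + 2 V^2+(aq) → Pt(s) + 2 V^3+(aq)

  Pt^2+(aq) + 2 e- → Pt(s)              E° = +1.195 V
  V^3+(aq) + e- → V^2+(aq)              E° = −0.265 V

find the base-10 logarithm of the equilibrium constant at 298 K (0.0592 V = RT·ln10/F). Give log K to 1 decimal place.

log K = 49.3

The Pt²⁺/Pt couple is reduced (cathode); E°cell = +1.195 − (−0.265) = +1.460 V with n = 2.
At equilibrium E = 0, so log K = nE°cell / 0.0592 = (2)(+1.460) / 0.0592 = 49.3.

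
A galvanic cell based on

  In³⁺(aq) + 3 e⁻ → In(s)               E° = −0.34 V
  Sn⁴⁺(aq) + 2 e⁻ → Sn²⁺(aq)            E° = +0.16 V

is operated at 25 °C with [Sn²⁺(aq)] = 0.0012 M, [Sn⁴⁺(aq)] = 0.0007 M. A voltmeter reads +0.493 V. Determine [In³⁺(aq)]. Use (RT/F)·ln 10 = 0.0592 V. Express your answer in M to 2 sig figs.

1.0 M

Sn⁴⁺/Sn²⁺ is the cathode (higher E°); E°cell = +0.16 − (−0.34) = +0.50 V with n = 6.
From the Nernst equation, log Q = n(E° − E)/0.0592 = 6·(+0.50 − (+0.493))/0.0592 = 0.709.
For 3 Sn⁴⁺(aq) + 2 In(s) → 3 Sn²⁺(aq) + 2 In³⁺(aq), the reaction quotient is Q = ([Sn²⁺(aq)]^3·[In³⁺(aq)]^2) / [Sn⁴⁺(aq)]^3.
Isolating [In³⁺(aq)] in Q = 10^{0.709} yields log [In³⁺(aq)] = 0.003, i.e. 1.0 M.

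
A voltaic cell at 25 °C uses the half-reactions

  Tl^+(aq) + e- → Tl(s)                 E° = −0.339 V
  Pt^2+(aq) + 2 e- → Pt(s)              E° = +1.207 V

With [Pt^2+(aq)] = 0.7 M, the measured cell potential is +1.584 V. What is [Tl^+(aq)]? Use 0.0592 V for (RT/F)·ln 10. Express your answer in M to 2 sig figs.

0.19 M

Pt²⁺/Pt is the cathode (higher E°); E°cell = +1.207 − (−0.339) = +1.546 V with n = 2.
Since E = E° − (0.0592/n)·log Q, log Q = n(E° − E)/0.0592 = −1.284.
For Pt^2+(aq) + 2 Tl(s) → Pt(s) + 2 Tl^+(aq), the reaction quotient is Q = [Tl^+(aq)]^2 / [Pt^2+(aq)].
Solving for the unknown gives log [Tl^+(aq)] = −0.719, so [Tl^+(aq)] ≈ 0.19 M.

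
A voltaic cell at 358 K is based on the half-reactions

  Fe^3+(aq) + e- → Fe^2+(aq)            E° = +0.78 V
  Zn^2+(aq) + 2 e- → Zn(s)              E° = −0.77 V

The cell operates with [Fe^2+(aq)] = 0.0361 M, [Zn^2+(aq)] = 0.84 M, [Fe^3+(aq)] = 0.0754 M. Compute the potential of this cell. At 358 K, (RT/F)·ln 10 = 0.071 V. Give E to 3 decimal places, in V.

Since E°(Fe³⁺/Fe²⁺) > E°(Zn²⁺/Zn), Fe³⁺/Fe²⁺ serves as the cathode.
E°cell = +0.78 − (−0.77) = +1.55 V, with n = 2 electrons transferred.
The balanced reaction is 2 Fe^3+(aq) + Zn(s) → 2 Fe^2+(aq) + Zn^2+(aq), so Q = ([Fe^2+(aq)]^2·[Zn^2+(aq)]) / [Fe^3+(aq)]^2 = 0.193 and log Q = −0.715.
Applying E = E° − (RT ln10/nF)·log Q gives +1.55 − (0.071/2)(−0.715) = +1.575 V.

+1.575 V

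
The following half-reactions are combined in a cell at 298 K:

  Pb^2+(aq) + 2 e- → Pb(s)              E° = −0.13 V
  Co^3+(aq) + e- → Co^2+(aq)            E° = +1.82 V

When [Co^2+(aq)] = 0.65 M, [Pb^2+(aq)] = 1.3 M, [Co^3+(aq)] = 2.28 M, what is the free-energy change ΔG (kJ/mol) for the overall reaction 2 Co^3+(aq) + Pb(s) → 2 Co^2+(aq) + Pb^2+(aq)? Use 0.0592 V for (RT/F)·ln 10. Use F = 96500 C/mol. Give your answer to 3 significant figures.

−382 kJ/mol

With Co³⁺/Co²⁺ reduced at the cathode, E°cell = +1.82 − (−0.13) = +1.95 V and n = 2.
The reaction quotient is ([Co^2+(aq)]^2·[Pb^2+(aq)]) / [Co^3+(aq)]^2 = 0.106; by Nernst, E = +1.95 − (0.0592/2)(−0.976) = +1.9789 V.
Then ΔG = −nFE = −2 × 96500 × +1.9789 J/mol = −382 kJ/mol.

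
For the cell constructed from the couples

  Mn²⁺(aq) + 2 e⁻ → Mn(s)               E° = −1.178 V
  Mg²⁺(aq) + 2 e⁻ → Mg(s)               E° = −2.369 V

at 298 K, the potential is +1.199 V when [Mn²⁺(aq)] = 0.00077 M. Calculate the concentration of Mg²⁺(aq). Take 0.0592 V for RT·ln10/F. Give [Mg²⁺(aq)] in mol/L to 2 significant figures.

0.00041 M

With Mn²⁺/Mn at the cathode and Mg²⁺/Mg at the anode, E°cell = −1.178 − (−2.369) = +1.191 V (n = 2).
From the Nernst equation, log Q = n(E° − E)/0.0592 = 2·(+1.191 − (+1.199))/0.0592 = −0.270.
For Mn²⁺(aq) + Mg(s) → Mn(s) + Mg²⁺(aq), the reaction quotient is Q = [Mg²⁺(aq)] / [Mn²⁺(aq)].
Isolating [Mg²⁺(aq)] in Q = 10^{−0.270} yields log [Mg²⁺(aq)] = −3.384, i.e. 0.00041 M.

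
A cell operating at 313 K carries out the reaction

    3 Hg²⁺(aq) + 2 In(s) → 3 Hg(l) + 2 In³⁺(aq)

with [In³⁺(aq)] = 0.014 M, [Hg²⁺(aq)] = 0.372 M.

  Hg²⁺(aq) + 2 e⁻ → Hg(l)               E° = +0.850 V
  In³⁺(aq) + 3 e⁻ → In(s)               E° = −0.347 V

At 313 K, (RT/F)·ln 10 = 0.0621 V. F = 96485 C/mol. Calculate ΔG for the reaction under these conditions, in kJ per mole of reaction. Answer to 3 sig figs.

With Hg²⁺/Hg reduced at the cathode, E°cell = +0.850 − (−0.347) = +1.197 V and n = 6.
Here Q = [In³⁺(aq)]^2 / [Hg²⁺(aq)]^3 = 0.00381 (log Q = −2.419), giving E = +1.197 − (0.0621/6)·(−2.419) = +1.2220 V.
Then ΔG = −nFE = −6 × 96485 × +1.2220 J/mol = −707 kJ/mol.

−707 kJ/mol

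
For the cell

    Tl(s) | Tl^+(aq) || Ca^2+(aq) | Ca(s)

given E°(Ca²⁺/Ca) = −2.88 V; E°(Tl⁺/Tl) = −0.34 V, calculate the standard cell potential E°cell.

−2.54 V

By convention the left-hand electrode in cell notation is the anode (oxidation) and the right-hand electrode is the cathode (reduction).
E°cell = E°(right) − E°(left) = −2.88 − (−0.34) = −2.54 V.
The negative sign shows that, as written, the cell would require an external voltage to drive the reaction.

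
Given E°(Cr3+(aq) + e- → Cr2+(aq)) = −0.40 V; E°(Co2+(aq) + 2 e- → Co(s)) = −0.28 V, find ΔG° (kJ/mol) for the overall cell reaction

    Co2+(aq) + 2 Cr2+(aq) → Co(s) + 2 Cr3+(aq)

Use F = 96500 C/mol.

−23.2 kJ/mol

In the reaction as written Co2+(aq) is reduced, so the Co²⁺/Co couple is the cathode and Cr³⁺/Cr²⁺ is the anode.
E°cell = −0.28 − (−0.40) = +0.12 V; balancing electrons gives n = 2.
ΔG° = −nFE°cell = −(2)(96500)(+0.12) J/mol = −23.2 kJ/mol.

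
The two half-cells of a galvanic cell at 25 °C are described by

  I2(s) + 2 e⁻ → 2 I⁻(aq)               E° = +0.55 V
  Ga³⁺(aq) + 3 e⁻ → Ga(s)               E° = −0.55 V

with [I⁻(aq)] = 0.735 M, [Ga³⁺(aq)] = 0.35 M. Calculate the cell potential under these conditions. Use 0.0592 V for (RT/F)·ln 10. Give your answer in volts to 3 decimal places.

+1.117 V

Since E°(I₂/I⁻) > E°(Ga³⁺/Ga), I₂/I⁻ serves as the cathode.
The standard potential is +0.55 − (−0.55) = +1.10 V and the balanced reaction transfers n = 6 electrons.
For the overall reaction 3 I2(s) + 2 Ga(s) → 6 I⁻(aq) + 2 Ga³⁺(aq), Q = [I⁻(aq)]^6·[Ga³⁺(aq)]^2 = 0.0193, giving log Q = −1.714.
By the Nernst equation, E = +1.10 − (0.0592/6)·(−1.714) = +1.117 V.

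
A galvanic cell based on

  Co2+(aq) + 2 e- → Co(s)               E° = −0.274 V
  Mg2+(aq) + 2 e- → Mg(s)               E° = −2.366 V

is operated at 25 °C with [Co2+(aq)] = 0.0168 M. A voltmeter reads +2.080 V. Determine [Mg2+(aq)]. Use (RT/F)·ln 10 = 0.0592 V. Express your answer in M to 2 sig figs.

With Co²⁺/Co at the cathode and Mg²⁺/Mg at the anode, E°cell = −0.274 − (−2.366) = +2.092 V (n = 2).
From the Nernst equation, log Q = n(E° − E)/0.0592 = 2·(+2.092 − (+2.080))/0.0592 = 0.405.
The balanced reaction is Co2+(aq) + Mg(s) → Co(s) + Mg2+(aq), so Q = [Mg2+(aq)] / [Co2+(aq)].
Isolating [Mg2+(aq)] in Q = 10^{0.405} yields log [Mg2+(aq)] = −1.370, i.e. 0.043 M.

0.043 M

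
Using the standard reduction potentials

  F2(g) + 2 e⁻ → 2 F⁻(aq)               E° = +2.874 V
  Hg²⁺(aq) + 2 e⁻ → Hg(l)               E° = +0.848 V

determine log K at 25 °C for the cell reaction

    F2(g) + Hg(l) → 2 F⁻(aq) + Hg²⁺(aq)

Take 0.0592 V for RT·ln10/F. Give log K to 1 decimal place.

The F₂/F⁻ couple is reduced (cathode); E°cell = +2.874 − (+0.848) = +2.026 V with n = 2.
At equilibrium E = 0, so log K = nE°cell / 0.0592 = (2)(+2.026) / 0.0592 = 68.4.

log K = 68.4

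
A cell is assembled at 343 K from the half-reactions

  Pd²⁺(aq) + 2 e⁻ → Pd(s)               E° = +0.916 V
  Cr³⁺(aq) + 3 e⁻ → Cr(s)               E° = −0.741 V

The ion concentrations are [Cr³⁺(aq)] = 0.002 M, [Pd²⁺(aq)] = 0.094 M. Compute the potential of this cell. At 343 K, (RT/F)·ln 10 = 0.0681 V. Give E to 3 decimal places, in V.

+1.683 V

Since E°(Pd²⁺/Pd) > E°(Cr³⁺/Cr), Pd²⁺/Pd serves as the cathode.
The standard potential is +0.916 − (−0.741) = +1.657 V and the balanced reaction transfers n = 6 electrons.
Balancing gives 3 Pd²⁺(aq) + 2 Cr(s) → 3 Pd(s) + 2 Cr³⁺(aq); hence Q = [Cr³⁺(aq)]^2 / [Pd²⁺(aq)]^3 = 0.00482 (log Q = −2.317).
By the Nernst equation, E = +1.657 − (0.0681/6)·(−2.317) = +1.683 V.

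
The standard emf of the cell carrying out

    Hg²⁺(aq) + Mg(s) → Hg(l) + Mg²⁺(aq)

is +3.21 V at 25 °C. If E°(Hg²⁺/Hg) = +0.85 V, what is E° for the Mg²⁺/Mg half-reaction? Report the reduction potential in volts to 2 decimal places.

In the reaction as written the Hg²⁺/Hg couple is reduced (cathode) and Mg²⁺/Mg is oxidized (anode), so E°cell = E°(Hg²⁺/Hg) − E°(Mg²⁺/Mg).
E°(Mg²⁺/Mg) = E°(cathode) − E°cell = +0.85 − (+3.21) = −2.36 V.

−2.36 V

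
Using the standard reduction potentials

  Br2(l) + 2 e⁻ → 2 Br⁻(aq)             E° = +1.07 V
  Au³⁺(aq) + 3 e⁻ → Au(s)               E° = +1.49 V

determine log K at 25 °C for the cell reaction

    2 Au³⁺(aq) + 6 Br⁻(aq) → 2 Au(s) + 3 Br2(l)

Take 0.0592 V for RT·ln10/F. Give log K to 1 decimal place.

The Au³⁺/Au couple is reduced (cathode); E°cell = +1.49 − (+1.07) = +0.42 V with n = 6.
At equilibrium E = 0, so log K = nE°cell / 0.0592 = (6)(+0.42) / 0.0592 = 42.6.

log K = 42.6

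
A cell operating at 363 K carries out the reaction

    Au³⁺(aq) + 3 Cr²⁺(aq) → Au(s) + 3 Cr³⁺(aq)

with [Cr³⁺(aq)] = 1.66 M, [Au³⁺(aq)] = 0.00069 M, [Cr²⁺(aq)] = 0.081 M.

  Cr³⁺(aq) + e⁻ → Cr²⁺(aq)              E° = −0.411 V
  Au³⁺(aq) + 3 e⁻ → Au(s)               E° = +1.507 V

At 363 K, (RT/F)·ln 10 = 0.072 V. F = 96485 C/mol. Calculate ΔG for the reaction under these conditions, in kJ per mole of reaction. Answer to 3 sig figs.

−506 kJ/mol

The standard cell potential is +1.507 − (−0.411) = +1.918 V, with n = 3 electrons in the balanced equation.
Here Q = [Cr³⁺(aq)]^3 / ([Au³⁺(aq)]·[Cr²⁺(aq)]^3) = 1.25×10^7 (log Q = 7.096), giving E = +1.918 − (0.072/3)·(7.096) = +1.7477 V.
ΔG = −nFE = −(3)(96485)(+1.7477) J/mol = −506 kJ/mol.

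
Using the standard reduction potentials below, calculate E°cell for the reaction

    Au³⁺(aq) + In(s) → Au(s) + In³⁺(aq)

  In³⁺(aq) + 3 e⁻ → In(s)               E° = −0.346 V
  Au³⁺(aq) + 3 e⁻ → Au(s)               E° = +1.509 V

Au³⁺(aq) gains electrons, so the Au³⁺/Au couple is the cathode; the In³⁺/In couple is the anode.
E°cell = E°(cathode) − E°(anode) = +1.509 − (−0.346) = +1.855 V.

+1.855 V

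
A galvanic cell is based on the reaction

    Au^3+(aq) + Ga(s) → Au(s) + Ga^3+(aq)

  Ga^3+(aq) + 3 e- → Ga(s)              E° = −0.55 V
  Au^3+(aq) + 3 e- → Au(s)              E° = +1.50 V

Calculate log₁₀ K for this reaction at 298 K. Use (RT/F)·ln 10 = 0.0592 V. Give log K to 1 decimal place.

The Au³⁺/Au couple is reduced (cathode); E°cell = +1.50 − (−0.55) = +2.05 V with n = 3.
At equilibrium E = 0, so log K = nE°cell / 0.0592 = (3)(+2.05) / 0.0592 = 103.9.

log K = 103.9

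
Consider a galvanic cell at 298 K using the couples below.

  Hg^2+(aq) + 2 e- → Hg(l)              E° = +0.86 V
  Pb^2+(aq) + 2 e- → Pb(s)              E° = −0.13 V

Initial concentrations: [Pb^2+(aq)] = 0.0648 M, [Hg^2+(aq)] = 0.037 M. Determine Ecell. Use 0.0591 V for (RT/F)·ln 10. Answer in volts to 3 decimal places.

+0.983 V

Hg²⁺/Hg is reduced (cathode, E° = +0.86 V) and Pb²⁺/Pb is oxidized (anode).
E°cell = +0.86 − (−0.13) = +0.99 V, with n = 2 electrons transferred.
The balanced reaction is Hg^2+(aq) + Pb(s) → Hg(l) + Pb^2+(aq), so Q = [Pb^2+(aq)] / [Hg^2+(aq)] = 1.75 and log Q = 0.243.
By the Nernst equation, E = +0.99 − (0.0591/2)·(0.243) = +0.983 V.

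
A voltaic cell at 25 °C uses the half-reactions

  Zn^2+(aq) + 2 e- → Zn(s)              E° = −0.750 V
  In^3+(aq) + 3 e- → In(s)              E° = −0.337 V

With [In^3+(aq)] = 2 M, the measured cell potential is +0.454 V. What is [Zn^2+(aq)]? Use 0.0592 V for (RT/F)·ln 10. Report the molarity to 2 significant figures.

With In³⁺/In at the cathode and Zn²⁺/Zn at the anode, E°cell = −0.337 − (−0.750) = +0.413 V (n = 6).
From the Nernst equation, log Q = n(E° − E)/0.0592 = 6·(+0.413 − (+0.454))/0.0592 = −4.155.
For 2 In^3+(aq) + 3 Zn(s) → 2 In(s) + 3 Zn^2+(aq), the reaction quotient is Q = [Zn^2+(aq)]^3 / [In^3+(aq)]^2.
Isolating [Zn^2+(aq)] in Q = 10^{−4.155} yields log [Zn^2+(aq)] = −1.184, i.e. 0.065 M.

0.065 M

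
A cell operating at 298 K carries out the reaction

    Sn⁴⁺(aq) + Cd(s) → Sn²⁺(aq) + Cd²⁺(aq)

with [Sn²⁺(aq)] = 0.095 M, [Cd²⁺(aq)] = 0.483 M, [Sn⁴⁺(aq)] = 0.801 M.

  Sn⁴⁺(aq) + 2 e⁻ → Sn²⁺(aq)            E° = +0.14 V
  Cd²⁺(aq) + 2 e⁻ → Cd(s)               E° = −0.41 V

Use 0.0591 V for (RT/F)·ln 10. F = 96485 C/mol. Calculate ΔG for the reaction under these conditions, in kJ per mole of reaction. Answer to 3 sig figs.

−113 kJ/mol

E°cell = +0.14 − (−0.41) = +0.55 V; the balanced reaction transfers n = 2 electrons.
Here Q = ([Sn²⁺(aq)]·[Cd²⁺(aq)]) / [Sn⁴⁺(aq)] = 0.0573 (log Q = −1.242), giving E = +0.55 − (0.0591/2)·(−1.242) = +0.5867 V.
Finally ΔG = −nFE = −(2)(96485 C/mol)(+0.5867 V) = −113 kJ/mol.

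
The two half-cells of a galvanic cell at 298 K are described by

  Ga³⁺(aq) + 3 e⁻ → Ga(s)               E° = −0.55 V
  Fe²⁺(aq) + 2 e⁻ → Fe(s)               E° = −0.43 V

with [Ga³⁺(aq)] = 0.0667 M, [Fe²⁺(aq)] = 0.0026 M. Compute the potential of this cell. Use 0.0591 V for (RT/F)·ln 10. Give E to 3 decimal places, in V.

The Fe²⁺/Fe couple has the more positive E°, so it is the cathode; Ga³⁺/Ga is the anode.
The standard potential is −0.43 − (−0.55) = +0.12 V and the balanced reaction transfers n = 6 electrons.
The balanced reaction is 3 Fe²⁺(aq) + 2 Ga(s) → 3 Fe(s) + 2 Ga³⁺(aq), so Q = [Ga³⁺(aq)]^2 / [Fe²⁺(aq)]^3 = 2.53×10^5 and log Q = 5.403.
E = E° − (0.0591/n)·log Q = +0.12 − (0.0591/6)(5.403) = +0.067 V.

+0.067 V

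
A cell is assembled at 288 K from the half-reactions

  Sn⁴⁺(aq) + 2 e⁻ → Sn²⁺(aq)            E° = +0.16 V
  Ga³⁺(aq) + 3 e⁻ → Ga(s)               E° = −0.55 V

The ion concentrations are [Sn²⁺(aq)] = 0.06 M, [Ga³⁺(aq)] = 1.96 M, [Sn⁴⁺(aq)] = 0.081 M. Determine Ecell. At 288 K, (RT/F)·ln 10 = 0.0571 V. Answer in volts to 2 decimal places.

Since E°(Sn⁴⁺/Sn²⁺) > E°(Ga³⁺/Ga), Sn⁴⁺/Sn²⁺ serves as the cathode.
E°cell = +0.16 − (−0.55) = +0.71 V, with n = 6 electrons transferred.
The balanced reaction is 3 Sn⁴⁺(aq) + 2 Ga(s) → 3 Sn²⁺(aq) + 2 Ga³⁺(aq), so Q = ([Sn²⁺(aq)]^3·[Ga³⁺(aq)]^2) / [Sn⁴⁺(aq)]^3 = 1.56 and log Q = 0.194.
Applying E = E° − (RT ln10/nF)·log Q gives +0.71 − (0.0571/6)(0.194) = +0.71 V.

+0.71 V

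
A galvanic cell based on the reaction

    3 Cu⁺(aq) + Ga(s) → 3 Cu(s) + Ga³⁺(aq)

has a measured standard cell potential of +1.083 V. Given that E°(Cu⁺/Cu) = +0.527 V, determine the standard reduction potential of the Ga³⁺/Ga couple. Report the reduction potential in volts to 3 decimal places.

In the reaction as written the Cu⁺/Cu couple is reduced (cathode) and Ga³⁺/Ga is oxidized (anode), so E°cell = E°(Cu⁺/Cu) − E°(Ga³⁺/Ga).
E°(Ga³⁺/Ga) = E°(cathode) − E°cell = +0.527 − (+1.083) = −0.556 V.

−0.556 V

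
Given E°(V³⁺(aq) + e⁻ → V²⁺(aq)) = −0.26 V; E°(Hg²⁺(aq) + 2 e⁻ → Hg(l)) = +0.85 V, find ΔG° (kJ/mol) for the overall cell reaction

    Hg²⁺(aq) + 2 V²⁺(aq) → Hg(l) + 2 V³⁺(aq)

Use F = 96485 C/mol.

−214 kJ/mol

In the reaction as written Hg²⁺(aq) is reduced, so the Hg²⁺/Hg couple is the cathode and V³⁺/V²⁺ is the anode.
E°cell = +0.85 − (−0.26) = +1.11 V; balancing electrons gives n = 2.
ΔG° = −nFE°cell = −(2)(96485)(+1.11) J/mol = −214 kJ/mol.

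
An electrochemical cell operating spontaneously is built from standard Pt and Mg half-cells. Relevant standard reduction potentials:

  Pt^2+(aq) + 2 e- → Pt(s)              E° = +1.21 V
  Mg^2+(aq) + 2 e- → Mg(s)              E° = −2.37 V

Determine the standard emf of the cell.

+3.58 V

The Pt²⁺/Pt couple has the higher E°, so Pt ion is reduced (cathode) and Mg is oxidized (anode).
E°cell = E°(cathode) − E°(anode) = +1.21 − (−2.37) = +3.58 V.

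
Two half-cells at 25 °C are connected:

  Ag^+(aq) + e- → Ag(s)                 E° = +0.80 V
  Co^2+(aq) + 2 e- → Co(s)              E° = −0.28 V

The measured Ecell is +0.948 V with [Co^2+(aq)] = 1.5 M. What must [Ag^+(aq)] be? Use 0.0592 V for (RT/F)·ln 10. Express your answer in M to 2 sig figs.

Ag⁺/Ag is the cathode (higher E°); E°cell = +0.80 − (−0.28) = +1.08 V with n = 2.
Rearranging E = E° − (0.0592/n)·log Q gives log Q = 2(+1.08 − (+0.948))/0.0592 = 4.459.
For 2 Ag^+(aq) + Co(s) → 2 Ag(s) + Co^2+(aq), the reaction quotient is Q = [Co^2+(aq)] / [Ag^+(aq)]^2.
Substituting the known concentrations and solving, log [Ag^+(aq)] = −2.141 and [Ag^+(aq)] = 0.0072 M.

0.0072 M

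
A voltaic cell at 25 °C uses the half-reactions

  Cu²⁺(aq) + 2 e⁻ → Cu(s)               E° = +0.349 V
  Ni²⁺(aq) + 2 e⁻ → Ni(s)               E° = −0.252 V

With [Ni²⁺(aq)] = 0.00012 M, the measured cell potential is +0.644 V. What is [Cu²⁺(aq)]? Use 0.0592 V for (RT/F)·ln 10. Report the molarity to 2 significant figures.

0.0034 M

The Cu²⁺/Cu couple has the larger reduction potential, so it is the cathode: E°cell = +0.349 − (−0.252) = +0.601 V and n = 2.
From the Nernst equation, log Q = n(E° − E)/0.0592 = 2·(+0.601 − (+0.644))/0.0592 = −1.453.
For Cu²⁺(aq) + Ni(s) → Cu(s) + Ni²⁺(aq), the reaction quotient is Q = [Ni²⁺(aq)] / [Cu²⁺(aq)].
Substituting the known concentrations and solving, log [Cu²⁺(aq)] = −2.468 and [Cu²⁺(aq)] = 0.0034 M.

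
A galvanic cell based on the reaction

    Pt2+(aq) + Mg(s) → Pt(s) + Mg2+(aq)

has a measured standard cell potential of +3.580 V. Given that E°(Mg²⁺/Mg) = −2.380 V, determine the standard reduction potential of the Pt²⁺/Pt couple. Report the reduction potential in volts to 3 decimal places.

In the reaction as written the Pt²⁺/Pt couple is reduced (cathode) and Mg²⁺/Mg is oxidized (anode), so E°cell = E°(Pt²⁺/Pt) − E°(Mg²⁺/Mg).
E°(Pt²⁺/Pt) = E°cell + E°(anode) = +3.580 + (−2.380) = +1.200 V.

+1.200 V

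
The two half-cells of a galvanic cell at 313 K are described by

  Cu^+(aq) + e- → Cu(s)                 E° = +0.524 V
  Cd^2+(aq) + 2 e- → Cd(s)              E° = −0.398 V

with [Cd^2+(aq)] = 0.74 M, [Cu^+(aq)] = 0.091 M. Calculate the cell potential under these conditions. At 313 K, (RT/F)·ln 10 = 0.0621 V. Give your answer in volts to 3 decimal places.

+0.861 V

The Cu⁺/Cu couple has the more positive E°, so it is the cathode; Cd²⁺/Cd is the anode.
E°cell = +0.524 − (−0.398) = +0.922 V, with n = 2 electrons transferred.
Balancing gives 2 Cu^+(aq) + Cd(s) → 2 Cu(s) + Cd^2+(aq); hence Q = [Cd^2+(aq)] / [Cu^+(aq)]^2 = 89.4 (log Q = 1.951).
E = E° − (0.0621/n)·log Q = +0.922 − (0.0621/2)(1.951) = +0.861 V.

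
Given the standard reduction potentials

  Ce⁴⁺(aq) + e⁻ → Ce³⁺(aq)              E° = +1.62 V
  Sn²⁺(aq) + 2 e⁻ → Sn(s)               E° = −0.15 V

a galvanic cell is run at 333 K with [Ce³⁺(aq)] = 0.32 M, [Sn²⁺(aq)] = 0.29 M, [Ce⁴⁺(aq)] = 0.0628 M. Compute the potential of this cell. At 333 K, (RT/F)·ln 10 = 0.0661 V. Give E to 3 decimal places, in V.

The Ce⁴⁺/Ce³⁺ couple has the more positive E°, so it is the cathode; Sn²⁺/Sn is the anode.
E°cell = E°cat − E°an = +1.62 − (−0.15) = +1.77 V; n = 2.
The balanced reaction is 2 Ce⁴⁺(aq) + Sn(s) → 2 Ce³⁺(aq) + Sn²⁺(aq), so Q = ([Ce³⁺(aq)]^2·[Sn²⁺(aq)]) / [Ce⁴⁺(aq)]^2 = 7.53 and log Q = 0.877.
E = E° − (0.0661/n)·log Q = +1.77 − (0.0661/2)(0.877) = +1.741 V.

+1.741 V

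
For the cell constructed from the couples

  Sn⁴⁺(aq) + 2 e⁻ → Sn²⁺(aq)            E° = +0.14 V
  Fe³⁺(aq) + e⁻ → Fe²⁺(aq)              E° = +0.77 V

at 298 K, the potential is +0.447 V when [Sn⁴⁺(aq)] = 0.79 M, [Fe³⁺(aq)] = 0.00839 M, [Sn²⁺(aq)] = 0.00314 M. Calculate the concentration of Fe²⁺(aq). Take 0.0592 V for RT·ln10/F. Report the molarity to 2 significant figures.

With Fe³⁺/Fe²⁺ at the cathode and Sn⁴⁺/Sn²⁺ at the anode, E°cell = +0.77 − (+0.14) = +0.63 V (n = 2).
From the Nernst equation, log Q = n(E° − E)/0.0592 = 2·(+0.63 − (+0.447))/0.0592 = 6.182.
For 2 Fe³⁺(aq) + Sn²⁺(aq) → 2 Fe²⁺(aq) + Sn⁴⁺(aq), the reaction quotient is Q = ([Fe²⁺(aq)]^2·[Sn⁴⁺(aq)]) / ([Fe³⁺(aq)]^2·[Sn²⁺(aq)]).
Solving for the unknown gives log [Fe²⁺(aq)] = −0.186, so [Fe²⁺(aq)] ≈ 0.65 M.

0.65 M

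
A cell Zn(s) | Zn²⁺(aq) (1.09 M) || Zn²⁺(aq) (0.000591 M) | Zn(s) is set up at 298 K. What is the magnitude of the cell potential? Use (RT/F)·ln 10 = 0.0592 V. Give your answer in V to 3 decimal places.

For a concentration cell E°cell = 0, since both electrodes use the same couple.
The compartment with the higher Zn²⁺(aq) concentration (1.09 M) acts as the cathode; ions are reduced there and produced at the dilute (0.000591 M) anode.
With n = 2, Ecell = −(0.0592/2)·log([dilute]/[conc]) = −(0.0592/2)·log(0.000591/1.09) = +0.097 V.

0.097 V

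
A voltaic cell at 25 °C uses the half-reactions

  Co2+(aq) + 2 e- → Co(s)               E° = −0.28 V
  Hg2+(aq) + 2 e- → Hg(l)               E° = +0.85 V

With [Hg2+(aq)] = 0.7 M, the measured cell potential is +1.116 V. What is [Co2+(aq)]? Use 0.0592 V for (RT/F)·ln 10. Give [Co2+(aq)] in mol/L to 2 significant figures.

2.1 M

With Hg²⁺/Hg at the cathode and Co²⁺/Co at the anode, E°cell = +0.85 − (−0.28) = +1.13 V (n = 2).
Rearranging E = E° − (0.0592/n)·log Q gives log Q = 2(+1.13 − (+1.116))/0.0592 = 0.473.
Balancing electrons gives Hg2+(aq) + Co(s) → Hg(l) + Co2+(aq); thus Q = [Co2+(aq)] / [Hg2+(aq)].
Substituting the known concentrations and solving, log [Co2+(aq)] = 0.318 and [Co2+(aq)] = 2.1 M.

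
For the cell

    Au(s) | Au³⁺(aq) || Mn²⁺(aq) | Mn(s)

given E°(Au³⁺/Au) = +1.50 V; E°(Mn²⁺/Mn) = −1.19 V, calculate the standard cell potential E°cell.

−2.69 V

By convention the left-hand electrode in cell notation is the anode (oxidation) and the right-hand electrode is the cathode (reduction).
E°cell = E°(right) − E°(left) = −1.19 − (+1.50) = −2.69 V.
The negative sign shows that, as written, the cell would require an external voltage to drive the reaction.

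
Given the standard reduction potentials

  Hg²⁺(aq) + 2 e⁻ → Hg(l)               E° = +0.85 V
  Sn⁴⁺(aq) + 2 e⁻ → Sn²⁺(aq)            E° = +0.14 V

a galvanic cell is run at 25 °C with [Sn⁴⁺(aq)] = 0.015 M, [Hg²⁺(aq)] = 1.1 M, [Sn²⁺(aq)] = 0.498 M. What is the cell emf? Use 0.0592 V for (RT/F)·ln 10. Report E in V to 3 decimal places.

Since E°(Hg²⁺/Hg) > E°(Sn⁴⁺/Sn²⁺), Hg²⁺/Hg serves as the cathode.
E°cell = +0.85 − (+0.14) = +0.71 V, with n = 2 electrons transferred.
The balanced reaction is Hg²⁺(aq) + Sn²⁺(aq) → Hg(l) + Sn⁴⁺(aq), so Q = [Sn⁴⁺(aq)] / ([Hg²⁺(aq)]·[Sn²⁺(aq)]) = 0.0274 and log Q = −1.563.
By the Nernst equation, E = +0.71 − (0.0592/2)·(−1.563) = +0.756 V.

+0.756 V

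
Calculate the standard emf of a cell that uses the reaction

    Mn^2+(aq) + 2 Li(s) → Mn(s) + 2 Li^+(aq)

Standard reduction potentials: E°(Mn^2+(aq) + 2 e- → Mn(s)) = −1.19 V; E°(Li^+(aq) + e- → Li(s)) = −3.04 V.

In the reaction as written, Mn^2+(aq) is reduced (cathode) and Li^+(aq) is produced by oxidation at the anode.
E°cell = E°(cathode) − E°(anode) = −1.19 − (−3.04) = +1.85 V.
The positive value indicates the reaction is spontaneous as written.

+1.85 V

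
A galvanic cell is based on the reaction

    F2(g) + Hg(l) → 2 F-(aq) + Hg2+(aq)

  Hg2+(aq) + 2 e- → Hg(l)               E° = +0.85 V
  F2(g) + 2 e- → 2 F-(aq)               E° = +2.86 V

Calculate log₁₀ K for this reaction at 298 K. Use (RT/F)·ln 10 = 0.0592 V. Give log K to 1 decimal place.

log K = 67.9

The F₂/F⁻ couple is reduced (cathode); E°cell = +2.86 − (+0.85) = +2.01 V with n = 2.
At equilibrium E = 0, so log K = nE°cell / 0.0592 = (2)(+2.01) / 0.0592 = 67.9.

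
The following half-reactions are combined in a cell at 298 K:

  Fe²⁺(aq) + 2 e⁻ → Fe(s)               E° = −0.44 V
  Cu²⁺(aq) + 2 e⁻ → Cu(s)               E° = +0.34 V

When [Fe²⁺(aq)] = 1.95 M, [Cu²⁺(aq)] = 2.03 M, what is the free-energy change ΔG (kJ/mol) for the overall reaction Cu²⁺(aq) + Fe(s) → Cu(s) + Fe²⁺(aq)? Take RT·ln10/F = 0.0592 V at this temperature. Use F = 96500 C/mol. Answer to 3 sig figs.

−151 kJ/mol

With Cu²⁺/Cu reduced at the cathode, E°cell = +0.34 − (−0.44) = +0.78 V and n = 2.
Here Q = [Fe²⁺(aq)] / [Cu²⁺(aq)] = 0.961 (log Q = −0.017), giving E = +0.78 − (0.0592/2)·(−0.017) = +0.7805 V.
Finally ΔG = −nFE = −(2)(96500 C/mol)(+0.7805 V) = −151 kJ/mol.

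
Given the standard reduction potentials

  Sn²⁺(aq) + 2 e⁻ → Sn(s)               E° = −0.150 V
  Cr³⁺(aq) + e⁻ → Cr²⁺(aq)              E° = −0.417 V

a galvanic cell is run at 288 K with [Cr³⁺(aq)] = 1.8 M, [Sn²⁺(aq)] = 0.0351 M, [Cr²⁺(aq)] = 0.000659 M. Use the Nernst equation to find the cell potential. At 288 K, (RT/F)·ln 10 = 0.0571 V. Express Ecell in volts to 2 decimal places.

Since E°(Sn²⁺/Sn) > E°(Cr³⁺/Cr²⁺), Sn²⁺/Sn serves as the cathode.
The standard potential is −0.150 − (−0.417) = +0.267 V and the balanced reaction transfers n = 2 electrons.
The balanced reaction is Sn²⁺(aq) + 2 Cr²⁺(aq) → Sn(s) + 2 Cr³⁺(aq), so Q = [Cr³⁺(aq)]^2 / ([Sn²⁺(aq)]·[Cr²⁺(aq)]^2) = 2.13×10^8 and log Q = 8.327.
Applying E = E° − (RT ln10/nF)·log Q gives +0.267 − (0.0571/2)(8.327) = +0.03 V.

+0.03 V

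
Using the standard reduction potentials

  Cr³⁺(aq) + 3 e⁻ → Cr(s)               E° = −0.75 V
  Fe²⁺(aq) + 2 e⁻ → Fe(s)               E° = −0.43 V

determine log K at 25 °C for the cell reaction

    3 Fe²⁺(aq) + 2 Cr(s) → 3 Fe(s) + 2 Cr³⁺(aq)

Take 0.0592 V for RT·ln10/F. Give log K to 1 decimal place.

The Fe²⁺/Fe couple is reduced (cathode); E°cell = −0.43 − (−0.75) = +0.32 V with n = 6.
At equilibrium E = 0, so log K = nE°cell / 0.0592 = (6)(+0.32) / 0.0592 = 32.4.

log K = 32.4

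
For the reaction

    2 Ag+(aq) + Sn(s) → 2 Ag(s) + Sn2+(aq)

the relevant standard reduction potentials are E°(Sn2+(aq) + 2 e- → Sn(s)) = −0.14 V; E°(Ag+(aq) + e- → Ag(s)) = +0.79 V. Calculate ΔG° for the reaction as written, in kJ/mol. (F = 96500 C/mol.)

−179 kJ/mol

In the reaction as written Ag+(aq) is reduced, so the Ag⁺/Ag couple is the cathode and Sn²⁺/Sn is the anode.
E°cell = +0.79 − (−0.14) = +0.93 V; balancing electrons gives n = 2.
ΔG° = −nFE°cell = −(2)(96500)(+0.93) J/mol = −179 kJ/mol.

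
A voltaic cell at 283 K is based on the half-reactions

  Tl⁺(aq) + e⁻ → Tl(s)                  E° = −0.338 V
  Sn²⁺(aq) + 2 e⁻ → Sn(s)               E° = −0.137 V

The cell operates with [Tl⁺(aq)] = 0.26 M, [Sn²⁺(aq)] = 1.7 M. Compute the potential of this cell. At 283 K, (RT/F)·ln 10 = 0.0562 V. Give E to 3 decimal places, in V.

+0.240 V

Sn²⁺/Sn is reduced (cathode, E° = −0.137 V) and Tl⁺/Tl is oxidized (anode).
The standard potential is −0.137 − (−0.338) = +0.201 V and the balanced reaction transfers n = 2 electrons.
For the overall reaction Sn²⁺(aq) + 2 Tl(s) → Sn(s) + 2 Tl⁺(aq), Q = [Tl⁺(aq)]^2 / [Sn²⁺(aq)] = 0.0398, giving log Q = −1.401.
By the Nernst equation, E = +0.201 − (0.0562/2)·(−1.401) = +0.240 V.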